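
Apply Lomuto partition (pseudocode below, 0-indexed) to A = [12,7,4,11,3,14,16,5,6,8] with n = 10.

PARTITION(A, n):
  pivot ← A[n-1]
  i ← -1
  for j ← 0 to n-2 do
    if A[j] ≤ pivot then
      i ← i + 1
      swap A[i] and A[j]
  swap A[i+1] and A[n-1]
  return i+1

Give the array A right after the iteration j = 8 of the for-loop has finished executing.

[7,4,3,5,6,14,16,11,12,8]

pivot=8, i=-1
j=0: 12>8, skip
j=1: 7≤8, i=0, swap(0,1) ⇒ [7,12,4,11,3,14,16,5,6,8]
j=2: 4≤8, i=1, swap(1,2) ⇒ [7,4,12,11,3,14,16,5,6,8]
j=3: 11>8, skip
j=4: 3≤8, i=2, swap(2,4) ⇒ [7,4,3,11,12,14,16,5,6,8]
j=5: 14>8, skip
j=6: 16>8, skip
j=7: 5≤8, i=3, swap(3,7) ⇒ [7,4,3,5,12,14,16,11,6,8]
j=8: 6≤8, i=4, swap(4,8) ⇒ [7,4,3,5,6,14,16,11,12,8]
(after j=8) A = [7,4,3,5,6,14,16,11,12,8]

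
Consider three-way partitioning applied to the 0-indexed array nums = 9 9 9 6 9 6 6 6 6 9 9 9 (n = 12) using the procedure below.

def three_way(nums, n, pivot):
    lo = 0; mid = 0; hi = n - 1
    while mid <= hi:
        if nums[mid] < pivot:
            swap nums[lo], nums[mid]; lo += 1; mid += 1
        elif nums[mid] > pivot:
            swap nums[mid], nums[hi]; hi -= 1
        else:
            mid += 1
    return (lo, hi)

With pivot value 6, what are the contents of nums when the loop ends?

6 6 6 6 6 9 9 9 9 9 9 9

pivot = 6; lo=0, mid=0, hi=11
nums[mid]=9>6: swap nums[0],nums[11]; hi=10 → 9 9 9 6 9 6 6 6 6 9 9 9
nums[mid]=9>6: swap nums[0],nums[10]; hi=9 → 9 9 9 6 9 6 6 6 6 9 9 9
nums[mid]=9>6: swap nums[0],nums[9]; hi=8 → 9 9 9 6 9 6 6 6 6 9 9 9
nums[mid]=9>6: swap nums[0],nums[8]; hi=7 → 6 9 9 6 9 6 6 6 9 9 9 9
nums[mid]=6=6: mid=1
nums[mid]=9>6: swap nums[1],nums[7]; hi=6 → 6 6 9 6 9 6 6 9 9 9 9 9
nums[mid]=6=6: mid=2
nums[mid]=9>6: swap nums[2],nums[6]; hi=5 → 6 6 6 6 9 6 9 9 9 9 9 9
nums[mid]=6=6: mid=3
nums[mid]=6=6: mid=4
nums[mid]=9>6: swap nums[4],nums[5]; hi=4 → 6 6 6 6 6 9 9 9 9 9 9 9
nums[mid]=6=6: mid=5
end: lo=0, hi=4; nums = 6 6 6 6 6 9 9 9 9 9 9 9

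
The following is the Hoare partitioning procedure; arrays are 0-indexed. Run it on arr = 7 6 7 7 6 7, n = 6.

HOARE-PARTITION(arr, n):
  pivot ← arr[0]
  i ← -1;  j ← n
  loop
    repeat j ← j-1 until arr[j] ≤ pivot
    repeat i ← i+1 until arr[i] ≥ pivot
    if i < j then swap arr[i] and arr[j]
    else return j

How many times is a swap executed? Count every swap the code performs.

2

pivot = arr[0] = 7; i = -1, j = 6
j→5 (arr[5]=7≤7), i→0 (arr[0]=7≥7); i<j, swap → 7 6 7 7 6 7
j→4 (arr[4]=6≤7), i→2 (arr[2]=7≥7); i<j, swap → 7 6 6 7 7 7
j→3, i→3; i≥j, return j=3. arr = 7 6 6 7 7 7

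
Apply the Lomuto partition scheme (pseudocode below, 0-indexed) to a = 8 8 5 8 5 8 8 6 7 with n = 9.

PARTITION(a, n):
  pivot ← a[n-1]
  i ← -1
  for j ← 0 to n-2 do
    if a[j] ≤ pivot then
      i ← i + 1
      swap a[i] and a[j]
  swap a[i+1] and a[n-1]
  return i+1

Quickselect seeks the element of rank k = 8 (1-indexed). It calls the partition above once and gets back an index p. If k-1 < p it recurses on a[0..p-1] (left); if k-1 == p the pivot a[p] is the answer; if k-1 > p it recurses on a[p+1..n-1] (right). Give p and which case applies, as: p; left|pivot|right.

3; right

pivot = a[8] = 7; i = -1
j=0: a[0]=8 > 7 → no swap
j=1: a[1]=8 > 7 → no swap
j=2: a[2]=5 ≤ 7 → i=0, swap a[0],a[2] → 5 8 8 8 5 8 8 6 7
j=3: a[3]=8 > 7 → no swap
j=4: a[4]=5 ≤ 7 → i=1, swap a[1],a[4] → 5 5 8 8 8 8 8 6 7
j=5: a[5]=8 > 7 → no swap
j=6: a[6]=8 > 7 → no swap
j=7: a[7]=6 ≤ 7 → i=2, swap a[2],a[7] → 5 5 6 8 8 8 8 8 7
final swap a[3],a[8] → 5 5 6 7 8 8 8 8 8; return 3
p = 3; k-1 = 7 > 3 ⇒ right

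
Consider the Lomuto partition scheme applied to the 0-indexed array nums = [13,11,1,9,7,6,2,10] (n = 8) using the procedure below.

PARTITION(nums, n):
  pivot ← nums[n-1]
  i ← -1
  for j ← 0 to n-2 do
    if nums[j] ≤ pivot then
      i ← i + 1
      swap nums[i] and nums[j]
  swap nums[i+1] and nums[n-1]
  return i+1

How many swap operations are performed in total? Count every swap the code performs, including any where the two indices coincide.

6

pivot=10, i=-1
j=0: 13>10, skip
j=1: 11>10, skip
j=2: 1≤10, i=0, swap(0,2) ⇒ [1,11,13,9,7,6,2,10]
j=3: 9≤10, i=1, swap(1,3) ⇒ [1,9,13,11,7,6,2,10]
j=4: 7≤10, i=2, swap(2,4) ⇒ [1,9,7,11,13,6,2,10]
j=5: 6≤10, i=3, swap(3,5) ⇒ [1,9,7,6,13,11,2,10]
j=6: 2≤10, i=4, swap(4,6) ⇒ [1,9,7,6,2,11,13,10]
swap(5,7) ⇒ [1,9,7,6,2,10,13,11]; return 5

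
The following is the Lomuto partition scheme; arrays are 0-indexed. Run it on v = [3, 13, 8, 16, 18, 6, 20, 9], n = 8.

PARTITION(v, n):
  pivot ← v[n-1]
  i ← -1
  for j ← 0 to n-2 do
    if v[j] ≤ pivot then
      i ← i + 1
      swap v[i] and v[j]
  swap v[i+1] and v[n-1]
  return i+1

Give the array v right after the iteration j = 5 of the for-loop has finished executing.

[3, 8, 6, 16, 18, 13, 20, 9]

pivot = v[7] = 9; i = -1
j=0: v[0]=3 ≤ 9 → i=0, swap v[0],v[0] (no change) → [3, 13, 8, 16, 18, 6, 20, 9]
j=1: v[1]=13 > 9 → no swap
j=2: v[2]=8 ≤ 9 → i=1, swap v[1],v[2] → [3, 8, 13, 16, 18, 6, 20, 9]
j=3: v[3]=16 > 9 → no swap
j=4: v[4]=18 > 9 → no swap
j=5: v[5]=6 ≤ 9 → i=2, swap v[2],v[5] → [3, 8, 6, 16, 18, 13, 20, 9]
(after j=5) v = [3, 8, 6, 16, 18, 13, 20, 9]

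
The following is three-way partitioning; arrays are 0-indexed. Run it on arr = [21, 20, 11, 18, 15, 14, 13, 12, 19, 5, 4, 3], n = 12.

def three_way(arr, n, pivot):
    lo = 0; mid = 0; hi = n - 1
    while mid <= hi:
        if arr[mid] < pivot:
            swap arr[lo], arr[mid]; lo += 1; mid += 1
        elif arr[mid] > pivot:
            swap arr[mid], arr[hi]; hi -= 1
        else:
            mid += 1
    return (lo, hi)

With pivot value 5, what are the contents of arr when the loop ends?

[3, 4, 5, 15, 14, 13, 12, 19, 18, 11, 20, 21]

lo=0 mid=0 hi=11
21>5: swap(0,11), hi=10 ⇒ [3, 20, 11, 18, 15, 14, 13, 12, 19, 5, 4, 21]
3<5: swap(0,0), lo=1 mid=1 ⇒ [3, 20, 11, 18, 15, 14, 13, 12, 19, 5, 4, 21]
20>5: swap(1,10), hi=9 ⇒ [3, 4, 11, 18, 15, 14, 13, 12, 19, 5, 20, 21]
4<5: swap(1,1), lo=2 mid=2 ⇒ [3, 4, 11, 18, 15, 14, 13, 12, 19, 5, 20, 21]
11>5: swap(2,9), hi=8 ⇒ [3, 4, 5, 18, 15, 14, 13, 12, 19, 11, 20, 21]
5=5: mid=3
18>5: swap(3,8), hi=7 ⇒ [3, 4, 5, 19, 15, 14, 13, 12, 18, 11, 20, 21]
19>5: swap(3,7), hi=6 ⇒ [3, 4, 5, 12, 15, 14, 13, 19, 18, 11, 20, 21]
12>5: swap(3,6), hi=5 ⇒ [3, 4, 5, 13, 15, 14, 12, 19, 18, 11, 20, 21]
13>5: swap(3,5), hi=4 ⇒ [3, 4, 5, 14, 15, 13, 12, 19, 18, 11, 20, 21]
14>5: swap(3,4), hi=3 ⇒ [3, 4, 5, 15, 14, 13, 12, 19, 18, 11, 20, 21]
15>5: swap(3,3), hi=2 ⇒ [3, 4, 5, 15, 14, 13, 12, 19, 18, 11, 20, 21]
done. lo=2 hi=2; arr=[3, 4, 5, 15, 14, 13, 12, 19, 18, 11, 20, 21]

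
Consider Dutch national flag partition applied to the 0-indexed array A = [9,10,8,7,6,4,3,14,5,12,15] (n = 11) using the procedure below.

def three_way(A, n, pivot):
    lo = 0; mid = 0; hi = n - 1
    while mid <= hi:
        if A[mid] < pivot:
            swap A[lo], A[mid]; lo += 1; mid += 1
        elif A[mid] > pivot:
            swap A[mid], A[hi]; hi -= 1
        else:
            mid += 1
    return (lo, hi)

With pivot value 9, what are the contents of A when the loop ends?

lo=0 mid=0 hi=10
9=9: mid=1
10>9: swap(1,10), hi=9 ⇒ [9,15,8,7,6,4,3,14,5,12,10]
15>9: swap(1,9), hi=8 ⇒ [9,12,8,7,6,4,3,14,5,15,10]
12>9: swap(1,8), hi=7 ⇒ [9,5,8,7,6,4,3,14,12,15,10]
5<9: swap(0,1), lo=1 mid=2 ⇒ [5,9,8,7,6,4,3,14,12,15,10]
8<9: swap(1,2), lo=2 mid=3 ⇒ [5,8,9,7,6,4,3,14,12,15,10]
7<9: swap(2,3), lo=3 mid=4 ⇒ [5,8,7,9,6,4,3,14,12,15,10]
6<9: swap(3,4), lo=4 mid=5 ⇒ [5,8,7,6,9,4,3,14,12,15,10]
4<9: swap(4,5), lo=5 mid=6 ⇒ [5,8,7,6,4,9,3,14,12,15,10]
3<9: swap(5,6), lo=6 mid=7 ⇒ [5,8,7,6,4,3,9,14,12,15,10]
14>9: swap(7,7), hi=6 ⇒ [5,8,7,6,4,3,9,14,12,15,10]
done. lo=6 hi=6; A=[5,8,7,6,4,3,9,14,12,15,10]

[5,8,7,6,4,3,9,14,12,15,10]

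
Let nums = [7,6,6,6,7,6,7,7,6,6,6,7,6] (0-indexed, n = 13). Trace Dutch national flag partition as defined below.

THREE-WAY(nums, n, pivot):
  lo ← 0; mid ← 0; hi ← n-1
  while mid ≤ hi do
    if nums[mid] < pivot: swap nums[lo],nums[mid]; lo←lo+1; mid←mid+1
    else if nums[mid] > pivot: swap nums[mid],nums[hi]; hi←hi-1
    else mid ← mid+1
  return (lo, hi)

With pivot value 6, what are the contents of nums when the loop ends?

[6,6,6,6,6,6,6,6,7,7,7,7,7]

pivot = 6; lo=0, mid=0, hi=12
nums[mid]=7>6: swap nums[0],nums[12]; hi=11 → [6,6,6,6,7,6,7,7,6,6,6,7,7]
nums[mid]=6=6: mid=1
nums[mid]=6=6: mid=2
nums[mid]=6=6: mid=3
nums[mid]=6=6: mid=4
nums[mid]=7>6: swap nums[4],nums[11]; hi=10 → [6,6,6,6,7,6,7,7,6,6,6,7,7]
nums[mid]=7>6: swap nums[4],nums[10]; hi=9 → [6,6,6,6,6,6,7,7,6,6,7,7,7]
nums[mid]=6=6: mid=5
nums[mid]=6=6: mid=6
nums[mid]=7>6: swap nums[6],nums[9]; hi=8 → [6,6,6,6,6,6,6,7,6,7,7,7,7]
nums[mid]=6=6: mid=7
nums[mid]=7>6: swap nums[7],nums[8]; hi=7 → [6,6,6,6,6,6,6,6,7,7,7,7,7]
nums[mid]=6=6: mid=8
end: lo=0, hi=7; nums = [6,6,6,6,6,6,6,6,7,7,7,7,7]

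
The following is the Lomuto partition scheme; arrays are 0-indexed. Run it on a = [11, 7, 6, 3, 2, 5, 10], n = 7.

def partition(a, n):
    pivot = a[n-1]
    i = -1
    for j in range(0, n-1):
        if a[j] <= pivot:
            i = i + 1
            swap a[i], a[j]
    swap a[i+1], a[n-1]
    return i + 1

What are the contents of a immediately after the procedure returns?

pivot = a[6] = 10; i = -1
j=0: a[0]=11 > 10 → no swap
j=1: a[1]=7 ≤ 10 → i=0, swap a[0],a[1] → [7, 11, 6, 3, 2, 5, 10]
j=2: a[2]=6 ≤ 10 → i=1, swap a[1],a[2] → [7, 6, 11, 3, 2, 5, 10]
j=3: a[3]=3 ≤ 10 → i=2, swap a[2],a[3] → [7, 6, 3, 11, 2, 5, 10]
j=4: a[4]=2 ≤ 10 → i=3, swap a[3],a[4] → [7, 6, 3, 2, 11, 5, 10]
j=5: a[5]=5 ≤ 10 → i=4, swap a[4],a[5] → [7, 6, 3, 2, 5, 11, 10]
final swap a[5],a[6] → [7, 6, 3, 2, 5, 10, 11]; return 5

[7, 6, 3, 2, 5, 10, 11]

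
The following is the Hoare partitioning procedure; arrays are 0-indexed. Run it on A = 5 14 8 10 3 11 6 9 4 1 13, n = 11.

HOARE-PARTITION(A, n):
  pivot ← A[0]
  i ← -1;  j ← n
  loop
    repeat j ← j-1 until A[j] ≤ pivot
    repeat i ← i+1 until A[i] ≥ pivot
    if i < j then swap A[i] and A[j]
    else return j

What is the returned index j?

2

pivot=5
j stops at 9 (1), i stops at 0 (5); swap ⇒ 1 14 8 10 3 11 6 9 4 5 13
j stops at 8 (4), i stops at 1 (14); swap ⇒ 1 4 8 10 3 11 6 9 14 5 13
j stops at 4 (3), i stops at 2 (8); swap ⇒ 1 4 3 10 8 11 6 9 14 5 13
j stops at 2, i stops at 3; i≥j ⇒ return 2. A=1 4 3 10 8 11 6 9 14 5 13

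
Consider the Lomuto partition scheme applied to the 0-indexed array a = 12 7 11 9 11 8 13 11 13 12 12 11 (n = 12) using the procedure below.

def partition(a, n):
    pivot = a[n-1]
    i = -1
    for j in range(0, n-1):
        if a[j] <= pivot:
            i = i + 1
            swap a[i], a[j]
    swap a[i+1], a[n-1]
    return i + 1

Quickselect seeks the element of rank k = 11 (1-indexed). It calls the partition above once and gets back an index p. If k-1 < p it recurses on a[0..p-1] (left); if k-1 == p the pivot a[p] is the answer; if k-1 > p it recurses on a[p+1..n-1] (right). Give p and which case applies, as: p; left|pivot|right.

pivot=11, i=-1
j=0: 12>11, skip
j=1: 7≤11, i=0, swap(0,1) ⇒ 7 12 11 9 11 8 13 11 13 12 12 11
j=2: 11≤11, i=1, swap(1,2) ⇒ 7 11 12 9 11 8 13 11 13 12 12 11
j=3: 9≤11, i=2, swap(2,3) ⇒ 7 11 9 12 11 8 13 11 13 12 12 11
j=4: 11≤11, i=3, swap(3,4) ⇒ 7 11 9 11 12 8 13 11 13 12 12 11
j=5: 8≤11, i=4, swap(4,5) ⇒ 7 11 9 11 8 12 13 11 13 12 12 11
j=6: 13>11, skip
j=7: 11≤11, i=5, swap(5,7) ⇒ 7 11 9 11 8 11 13 12 13 12 12 11
j=8: 13>11, skip
j=9: 12>11, skip
j=10: 12>11, skip
swap(6,11) ⇒ 7 11 9 11 8 11 11 12 13 12 12 13; return 6
p = 6; k-1 = 10 > 6 ⇒ right

6; right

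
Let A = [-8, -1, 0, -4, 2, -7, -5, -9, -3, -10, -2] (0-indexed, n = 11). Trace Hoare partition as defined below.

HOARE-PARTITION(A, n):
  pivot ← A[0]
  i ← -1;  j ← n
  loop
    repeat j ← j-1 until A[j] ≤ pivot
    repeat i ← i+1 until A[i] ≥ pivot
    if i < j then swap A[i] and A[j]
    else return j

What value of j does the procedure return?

pivot = A[0] = -8; i = -1, j = 11
j→9 (A[9]=-10≤-8), i→0 (A[0]=-8≥-8); i<j, swap → [-10, -1, 0, -4, 2, -7, -5, -9, -3, -8, -2]
j→7 (A[7]=-9≤-8), i→1 (A[1]=-1≥-8); i<j, swap → [-10, -9, 0, -4, 2, -7, -5, -1, -3, -8, -2]
j→1, i→2; i≥j, return j=1. A = [-10, -9, 0, -4, 2, -7, -5, -1, -3, -8, -2]

1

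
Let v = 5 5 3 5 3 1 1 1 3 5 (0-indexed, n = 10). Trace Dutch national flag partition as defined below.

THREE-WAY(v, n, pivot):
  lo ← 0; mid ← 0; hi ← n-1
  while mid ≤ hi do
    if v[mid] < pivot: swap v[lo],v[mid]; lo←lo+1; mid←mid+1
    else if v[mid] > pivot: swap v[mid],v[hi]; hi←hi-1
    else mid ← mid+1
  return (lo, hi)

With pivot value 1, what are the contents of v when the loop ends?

1 1 1 3 5 3 5 3 5 5

lo=0 mid=0 hi=9
5>1: swap(0,9), hi=8 ⇒ 5 5 3 5 3 1 1 1 3 5
5>1: swap(0,8), hi=7 ⇒ 3 5 3 5 3 1 1 1 5 5
3>1: swap(0,7), hi=6 ⇒ 1 5 3 5 3 1 1 3 5 5
1=1: mid=1
5>1: swap(1,6), hi=5 ⇒ 1 1 3 5 3 1 5 3 5 5
1=1: mid=2
3>1: swap(2,5), hi=4 ⇒ 1 1 1 5 3 3 5 3 5 5
1=1: mid=3
5>1: swap(3,4), hi=3 ⇒ 1 1 1 3 5 3 5 3 5 5
3>1: swap(3,3), hi=2 ⇒ 1 1 1 3 5 3 5 3 5 5
done. lo=0 hi=2; v=1 1 1 3 5 3 5 3 5 5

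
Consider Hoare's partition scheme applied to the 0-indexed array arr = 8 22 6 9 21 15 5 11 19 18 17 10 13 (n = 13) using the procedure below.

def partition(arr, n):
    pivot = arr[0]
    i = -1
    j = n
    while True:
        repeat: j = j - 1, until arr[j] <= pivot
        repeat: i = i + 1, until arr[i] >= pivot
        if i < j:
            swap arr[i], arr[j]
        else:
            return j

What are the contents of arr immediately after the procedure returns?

pivot = arr[0] = 8; i = -1, j = 13
j→6 (arr[6]=5≤8), i→0 (arr[0]=8≥8); i<j, swap → 5 22 6 9 21 15 8 11 19 18 17 10 13
j→2 (arr[2]=6≤8), i→1 (arr[1]=22≥8); i<j, swap → 5 6 22 9 21 15 8 11 19 18 17 10 13
j→1, i→2; i≥j, return j=1. arr = 5 6 22 9 21 15 8 11 19 18 17 10 13

5 6 22 9 21 15 8 11 19 18 17 10 13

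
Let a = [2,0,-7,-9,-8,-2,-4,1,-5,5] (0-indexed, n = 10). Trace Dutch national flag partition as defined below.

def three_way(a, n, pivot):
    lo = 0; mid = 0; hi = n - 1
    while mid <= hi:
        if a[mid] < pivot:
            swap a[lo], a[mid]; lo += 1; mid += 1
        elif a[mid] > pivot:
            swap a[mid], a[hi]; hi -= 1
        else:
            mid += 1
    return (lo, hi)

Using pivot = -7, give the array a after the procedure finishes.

lo=0 mid=0 hi=9
2>-7: swap(0,9), hi=8 ⇒ [5,0,-7,-9,-8,-2,-4,1,-5,2]
5>-7: swap(0,8), hi=7 ⇒ [-5,0,-7,-9,-8,-2,-4,1,5,2]
-5>-7: swap(0,7), hi=6 ⇒ [1,0,-7,-9,-8,-2,-4,-5,5,2]
1>-7: swap(0,6), hi=5 ⇒ [-4,0,-7,-9,-8,-2,1,-5,5,2]
-4>-7: swap(0,5), hi=4 ⇒ [-2,0,-7,-9,-8,-4,1,-5,5,2]
-2>-7: swap(0,4), hi=3 ⇒ [-8,0,-7,-9,-2,-4,1,-5,5,2]
-8<-7: swap(0,0), lo=1 mid=1 ⇒ [-8,0,-7,-9,-2,-4,1,-5,5,2]
0>-7: swap(1,3), hi=2 ⇒ [-8,-9,-7,0,-2,-4,1,-5,5,2]
-9<-7: swap(1,1), lo=2 mid=2 ⇒ [-8,-9,-7,0,-2,-4,1,-5,5,2]
-7=-7: mid=3
done. lo=2 hi=2; a=[-8,-9,-7,0,-2,-4,1,-5,5,2]

[-8,-9,-7,0,-2,-4,1,-5,5,2]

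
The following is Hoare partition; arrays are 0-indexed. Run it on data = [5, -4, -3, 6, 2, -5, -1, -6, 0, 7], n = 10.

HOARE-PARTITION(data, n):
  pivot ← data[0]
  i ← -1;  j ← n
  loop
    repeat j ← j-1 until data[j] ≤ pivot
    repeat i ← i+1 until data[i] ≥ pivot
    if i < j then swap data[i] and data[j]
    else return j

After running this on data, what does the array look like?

[0, -4, -3, -6, 2, -5, -1, 6, 5, 7]

pivot = data[0] = 5; i = -1, j = 10
j→8 (data[8]=0≤5), i→0 (data[0]=5≥5); i<j, swap → [0, -4, -3, 6, 2, -5, -1, -6, 5, 7]
j→7 (data[7]=-6≤5), i→3 (data[3]=6≥5); i<j, swap → [0, -4, -3, -6, 2, -5, -1, 6, 5, 7]
j→6, i→7; i≥j, return j=6. data = [0, -4, -3, -6, 2, -5, -1, 6, 5, 7]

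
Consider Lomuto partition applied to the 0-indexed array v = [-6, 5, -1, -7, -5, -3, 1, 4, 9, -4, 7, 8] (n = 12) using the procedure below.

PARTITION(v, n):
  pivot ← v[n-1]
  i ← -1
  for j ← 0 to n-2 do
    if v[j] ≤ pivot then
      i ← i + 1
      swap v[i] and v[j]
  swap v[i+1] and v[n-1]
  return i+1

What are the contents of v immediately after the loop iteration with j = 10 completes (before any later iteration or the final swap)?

[-6, 5, -1, -7, -5, -3, 1, 4, -4, 7, 9, 8]

pivot = v[11] = 8; i = -1
j=0: v[0]=-6 ≤ 8 → i=0, swap v[0],v[0] (no change) → [-6, 5, -1, -7, -5, -3, 1, 4, 9, -4, 7, 8]
j=1: v[1]=5 ≤ 8 → i=1, swap v[1],v[1] (no change) → [-6, 5, -1, -7, -5, -3, 1, 4, 9, -4, 7, 8]
j=2: v[2]=-1 ≤ 8 → i=2, swap v[2],v[2] (no change) → [-6, 5, -1, -7, -5, -3, 1, 4, 9, -4, 7, 8]
j=3: v[3]=-7 ≤ 8 → i=3, swap v[3],v[3] (no change) → [-6, 5, -1, -7, -5, -3, 1, 4, 9, -4, 7, 8]
j=4: v[4]=-5 ≤ 8 → i=4, swap v[4],v[4] (no change) → [-6, 5, -1, -7, -5, -3, 1, 4, 9, -4, 7, 8]
j=5: v[5]=-3 ≤ 8 → i=5, swap v[5],v[5] (no change) → [-6, 5, -1, -7, -5, -3, 1, 4, 9, -4, 7, 8]
j=6: v[6]=1 ≤ 8 → i=6, swap v[6],v[6] (no change) → [-6, 5, -1, -7, -5, -3, 1, 4, 9, -4, 7, 8]
j=7: v[7]=4 ≤ 8 → i=7, swap v[7],v[7] (no change) → [-6, 5, -1, -7, -5, -3, 1, 4, 9, -4, 7, 8]
j=8: v[8]=9 > 8 → no swap
j=9: v[9]=-4 ≤ 8 → i=8, swap v[8],v[9] → [-6, 5, -1, -7, -5, -3, 1, 4, -4, 9, 7, 8]
j=10: v[10]=7 ≤ 8 → i=9, swap v[9],v[10] → [-6, 5, -1, -7, -5, -3, 1, 4, -4, 7, 9, 8]
(after j=10) v = [-6, 5, -1, -7, -5, -3, 1, 4, -4, 7, 9, 8]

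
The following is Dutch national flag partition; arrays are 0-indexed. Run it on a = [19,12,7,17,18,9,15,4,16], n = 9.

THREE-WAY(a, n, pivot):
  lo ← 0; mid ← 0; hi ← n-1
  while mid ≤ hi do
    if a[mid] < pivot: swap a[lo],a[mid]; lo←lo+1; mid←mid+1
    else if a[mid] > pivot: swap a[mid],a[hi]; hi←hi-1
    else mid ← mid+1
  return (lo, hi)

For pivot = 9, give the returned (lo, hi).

(2, 2)

pivot = 9; lo=0, mid=0, hi=8
a[mid]=19>9: swap a[0],a[8]; hi=7 → [16,12,7,17,18,9,15,4,19]
a[mid]=16>9: swap a[0],a[7]; hi=6 → [4,12,7,17,18,9,15,16,19]
a[mid]=4<9: swap a[0],a[0]; lo=1,mid=1 → [4,12,7,17,18,9,15,16,19]
a[mid]=12>9: swap a[1],a[6]; hi=5 → [4,15,7,17,18,9,12,16,19]
a[mid]=15>9: swap a[1],a[5]; hi=4 → [4,9,7,17,18,15,12,16,19]
a[mid]=9=9: mid=2
a[mid]=7<9: swap a[1],a[2]; lo=2,mid=3 → [4,7,9,17,18,15,12,16,19]
a[mid]=17>9: swap a[3],a[4]; hi=3 → [4,7,9,18,17,15,12,16,19]
a[mid]=18>9: swap a[3],a[3]; hi=2 → [4,7,9,18,17,15,12,16,19]
end: lo=2, hi=2; a = [4,7,9,18,17,15,12,16,19]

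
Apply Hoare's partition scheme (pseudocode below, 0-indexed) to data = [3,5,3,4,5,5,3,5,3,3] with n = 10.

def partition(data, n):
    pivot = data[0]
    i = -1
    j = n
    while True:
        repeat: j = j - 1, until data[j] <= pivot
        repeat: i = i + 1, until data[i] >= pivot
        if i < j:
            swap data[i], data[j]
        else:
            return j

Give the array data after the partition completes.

pivot=3
j stops at 9 (3), i stops at 0 (3); swap ⇒ [3,5,3,4,5,5,3,5,3,3]
j stops at 8 (3), i stops at 1 (5); swap ⇒ [3,3,3,4,5,5,3,5,5,3]
j stops at 6 (3), i stops at 2 (3); swap ⇒ [3,3,3,4,5,5,3,5,5,3]
j stops at 2, i stops at 3; i≥j ⇒ return 2. data=[3,3,3,4,5,5,3,5,5,3]

[3,3,3,4,5,5,3,5,5,3]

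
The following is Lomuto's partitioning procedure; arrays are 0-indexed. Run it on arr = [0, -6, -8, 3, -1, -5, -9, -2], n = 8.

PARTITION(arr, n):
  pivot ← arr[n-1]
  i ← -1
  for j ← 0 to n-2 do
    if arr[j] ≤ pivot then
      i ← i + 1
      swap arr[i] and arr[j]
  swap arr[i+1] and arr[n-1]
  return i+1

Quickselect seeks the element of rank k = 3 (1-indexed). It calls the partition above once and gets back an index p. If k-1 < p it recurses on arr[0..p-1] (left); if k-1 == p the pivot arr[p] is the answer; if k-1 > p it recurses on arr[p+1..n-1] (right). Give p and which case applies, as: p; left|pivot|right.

4; left

pivot=-2, i=-1
j=0: 0>-2, skip
j=1: -6≤-2, i=0, swap(0,1) ⇒ [-6, 0, -8, 3, -1, -5, -9, -2]
j=2: -8≤-2, i=1, swap(1,2) ⇒ [-6, -8, 0, 3, -1, -5, -9, -2]
j=3: 3>-2, skip
j=4: -1>-2, skip
j=5: -5≤-2, i=2, swap(2,5) ⇒ [-6, -8, -5, 3, -1, 0, -9, -2]
j=6: -9≤-2, i=3, swap(3,6) ⇒ [-6, -8, -5, -9, -1, 0, 3, -2]
swap(4,7) ⇒ [-6, -8, -5, -9, -2, 0, 3, -1]; return 4
p = 4; k-1 = 2 < 4 ⇒ left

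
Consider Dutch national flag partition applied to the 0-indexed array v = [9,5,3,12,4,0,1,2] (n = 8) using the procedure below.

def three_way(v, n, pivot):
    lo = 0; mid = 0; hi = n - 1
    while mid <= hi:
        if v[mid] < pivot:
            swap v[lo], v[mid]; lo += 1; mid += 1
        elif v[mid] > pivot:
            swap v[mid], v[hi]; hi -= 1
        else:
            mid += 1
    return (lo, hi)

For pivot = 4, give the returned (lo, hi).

(4, 4)

pivot = 4; lo=0, mid=0, hi=7
v[mid]=9>4: swap v[0],v[7]; hi=6 → [2,5,3,12,4,0,1,9]
v[mid]=2<4: swap v[0],v[0]; lo=1,mid=1 → [2,5,3,12,4,0,1,9]
v[mid]=5>4: swap v[1],v[6]; hi=5 → [2,1,3,12,4,0,5,9]
v[mid]=1<4: swap v[1],v[1]; lo=2,mid=2 → [2,1,3,12,4,0,5,9]
v[mid]=3<4: swap v[2],v[2]; lo=3,mid=3 → [2,1,3,12,4,0,5,9]
v[mid]=12>4: swap v[3],v[5]; hi=4 → [2,1,3,0,4,12,5,9]
v[mid]=0<4: swap v[3],v[3]; lo=4,mid=4 → [2,1,3,0,4,12,5,9]
v[mid]=4=4: mid=5
end: lo=4, hi=4; v = [2,1,3,0,4,12,5,9]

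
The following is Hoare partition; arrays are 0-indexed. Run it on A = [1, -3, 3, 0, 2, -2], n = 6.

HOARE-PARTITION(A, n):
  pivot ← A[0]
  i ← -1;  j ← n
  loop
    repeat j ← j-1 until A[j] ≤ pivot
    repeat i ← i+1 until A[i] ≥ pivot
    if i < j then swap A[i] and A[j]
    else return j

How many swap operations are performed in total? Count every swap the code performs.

pivot = A[0] = 1; i = -1, j = 6
j→5 (A[5]=-2≤1), i→0 (A[0]=1≥1); i<j, swap → [-2, -3, 3, 0, 2, 1]
j→3 (A[3]=0≤1), i→2 (A[2]=3≥1); i<j, swap → [-2, -3, 0, 3, 2, 1]
j→2, i→3; i≥j, return j=2. A = [-2, -3, 0, 3, 2, 1]

2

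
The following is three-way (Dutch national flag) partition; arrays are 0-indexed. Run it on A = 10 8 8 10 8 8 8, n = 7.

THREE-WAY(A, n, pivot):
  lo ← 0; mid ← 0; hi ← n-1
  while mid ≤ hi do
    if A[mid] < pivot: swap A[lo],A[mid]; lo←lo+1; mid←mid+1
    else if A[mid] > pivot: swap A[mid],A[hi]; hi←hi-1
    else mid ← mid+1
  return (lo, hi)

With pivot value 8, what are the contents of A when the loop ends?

8 8 8 8 8 10 10

lo=0 mid=0 hi=6
10>8: swap(0,6), hi=5 ⇒ 8 8 8 10 8 8 10
8=8: mid=1
8=8: mid=2
8=8: mid=3
10>8: swap(3,5), hi=4 ⇒ 8 8 8 8 8 10 10
8=8: mid=4
8=8: mid=5
done. lo=0 hi=4; A=8 8 8 8 8 10 10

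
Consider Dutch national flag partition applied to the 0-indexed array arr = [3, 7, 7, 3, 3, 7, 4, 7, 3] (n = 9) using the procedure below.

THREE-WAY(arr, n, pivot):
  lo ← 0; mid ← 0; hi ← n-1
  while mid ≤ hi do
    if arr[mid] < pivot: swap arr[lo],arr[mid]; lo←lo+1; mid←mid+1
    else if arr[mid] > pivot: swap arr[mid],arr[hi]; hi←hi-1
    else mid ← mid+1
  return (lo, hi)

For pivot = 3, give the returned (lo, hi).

(0, 3)

pivot = 3; lo=0, mid=0, hi=8
arr[mid]=3=3: mid=1
arr[mid]=7>3: swap arr[1],arr[8]; hi=7 → [3, 3, 7, 3, 3, 7, 4, 7, 7]
arr[mid]=3=3: mid=2
arr[mid]=7>3: swap arr[2],arr[7]; hi=6 → [3, 3, 7, 3, 3, 7, 4, 7, 7]
arr[mid]=7>3: swap arr[2],arr[6]; hi=5 → [3, 3, 4, 3, 3, 7, 7, 7, 7]
arr[mid]=4>3: swap arr[2],arr[5]; hi=4 → [3, 3, 7, 3, 3, 4, 7, 7, 7]
arr[mid]=7>3: swap arr[2],arr[4]; hi=3 → [3, 3, 3, 3, 7, 4, 7, 7, 7]
arr[mid]=3=3: mid=3
arr[mid]=3=3: mid=4
end: lo=0, hi=3; arr = [3, 3, 3, 3, 7, 4, 7, 7, 7]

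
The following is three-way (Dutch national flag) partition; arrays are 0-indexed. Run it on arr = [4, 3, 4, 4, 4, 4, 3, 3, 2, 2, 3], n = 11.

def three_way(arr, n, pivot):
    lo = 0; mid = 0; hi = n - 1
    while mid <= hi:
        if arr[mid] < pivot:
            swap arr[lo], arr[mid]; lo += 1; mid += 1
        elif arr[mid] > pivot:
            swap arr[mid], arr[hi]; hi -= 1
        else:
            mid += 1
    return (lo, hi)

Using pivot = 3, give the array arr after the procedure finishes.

[2, 2, 3, 3, 3, 3, 4, 4, 4, 4, 4]

lo=0 mid=0 hi=10
4>3: swap(0,10), hi=9 ⇒ [3, 3, 4, 4, 4, 4, 3, 3, 2, 2, 4]
3=3: mid=1
3=3: mid=2
4>3: swap(2,9), hi=8 ⇒ [3, 3, 2, 4, 4, 4, 3, 3, 2, 4, 4]
2<3: swap(0,2), lo=1 mid=3 ⇒ [2, 3, 3, 4, 4, 4, 3, 3, 2, 4, 4]
4>3: swap(3,8), hi=7 ⇒ [2, 3, 3, 2, 4, 4, 3, 3, 4, 4, 4]
2<3: swap(1,3), lo=2 mid=4 ⇒ [2, 2, 3, 3, 4, 4, 3, 3, 4, 4, 4]
4>3: swap(4,7), hi=6 ⇒ [2, 2, 3, 3, 3, 4, 3, 4, 4, 4, 4]
3=3: mid=5
4>3: swap(5,6), hi=5 ⇒ [2, 2, 3, 3, 3, 3, 4, 4, 4, 4, 4]
3=3: mid=6
done. lo=2 hi=5; arr=[2, 2, 3, 3, 3, 3, 4, 4, 4, 4, 4]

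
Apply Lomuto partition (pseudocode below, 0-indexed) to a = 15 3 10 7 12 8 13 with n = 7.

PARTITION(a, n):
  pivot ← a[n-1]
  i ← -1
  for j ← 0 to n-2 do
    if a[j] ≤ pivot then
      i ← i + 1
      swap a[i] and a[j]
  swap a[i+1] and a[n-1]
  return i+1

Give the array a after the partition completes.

pivot=13, i=-1
j=0: 15>13, skip
j=1: 3≤13, i=0, swap(0,1) ⇒ 3 15 10 7 12 8 13
j=2: 10≤13, i=1, swap(1,2) ⇒ 3 10 15 7 12 8 13
j=3: 7≤13, i=2, swap(2,3) ⇒ 3 10 7 15 12 8 13
j=4: 12≤13, i=3, swap(3,4) ⇒ 3 10 7 12 15 8 13
j=5: 8≤13, i=4, swap(4,5) ⇒ 3 10 7 12 8 15 13
swap(5,6) ⇒ 3 10 7 12 8 13 15; return 5

3 10 7 12 8 13 15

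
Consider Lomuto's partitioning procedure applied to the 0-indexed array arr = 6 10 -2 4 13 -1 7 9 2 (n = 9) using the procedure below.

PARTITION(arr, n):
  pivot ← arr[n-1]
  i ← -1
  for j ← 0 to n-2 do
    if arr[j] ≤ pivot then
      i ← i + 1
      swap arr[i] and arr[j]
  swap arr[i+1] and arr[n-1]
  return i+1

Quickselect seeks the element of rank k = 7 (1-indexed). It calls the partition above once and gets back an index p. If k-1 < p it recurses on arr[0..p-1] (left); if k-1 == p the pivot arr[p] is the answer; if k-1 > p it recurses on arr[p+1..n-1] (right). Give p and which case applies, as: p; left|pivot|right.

2; right

pivot = arr[8] = 2; i = -1
j=0: arr[0]=6 > 2 → no swap
j=1: arr[1]=10 > 2 → no swap
j=2: arr[2]=-2 ≤ 2 → i=0, swap arr[0],arr[2] → -2 10 6 4 13 -1 7 9 2
j=3: arr[3]=4 > 2 → no swap
j=4: arr[4]=13 > 2 → no swap
j=5: arr[5]=-1 ≤ 2 → i=1, swap arr[1],arr[5] → -2 -1 6 4 13 10 7 9 2
j=6: arr[6]=7 > 2 → no swap
j=7: arr[7]=9 > 2 → no swap
final swap arr[2],arr[8] → -2 -1 2 4 13 10 7 9 6; return 2
p = 2; k-1 = 6 > 2 ⇒ right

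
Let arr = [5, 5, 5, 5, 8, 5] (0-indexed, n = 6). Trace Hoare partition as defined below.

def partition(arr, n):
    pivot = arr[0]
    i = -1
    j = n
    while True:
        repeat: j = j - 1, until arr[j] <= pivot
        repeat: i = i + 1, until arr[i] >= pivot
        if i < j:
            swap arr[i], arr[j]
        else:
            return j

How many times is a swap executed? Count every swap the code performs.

2

pivot=5
j stops at 5 (5), i stops at 0 (5); swap ⇒ [5, 5, 5, 5, 8, 5]
j stops at 3 (5), i stops at 1 (5); swap ⇒ [5, 5, 5, 5, 8, 5]
j stops at 2, i stops at 2; i≥j ⇒ return 2. arr=[5, 5, 5, 5, 8, 5]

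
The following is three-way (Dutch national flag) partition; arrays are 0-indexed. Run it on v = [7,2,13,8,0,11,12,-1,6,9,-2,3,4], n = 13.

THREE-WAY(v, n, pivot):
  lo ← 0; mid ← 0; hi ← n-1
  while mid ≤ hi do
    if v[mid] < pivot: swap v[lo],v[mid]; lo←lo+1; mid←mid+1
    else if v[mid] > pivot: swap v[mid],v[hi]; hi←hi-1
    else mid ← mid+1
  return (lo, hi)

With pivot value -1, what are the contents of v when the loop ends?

[-2,-1,8,0,11,12,13,6,9,2,3,4,7]

lo=0 mid=0 hi=12
7>-1: swap(0,12), hi=11 ⇒ [4,2,13,8,0,11,12,-1,6,9,-2,3,7]
4>-1: swap(0,11), hi=10 ⇒ [3,2,13,8,0,11,12,-1,6,9,-2,4,7]
3>-1: swap(0,10), hi=9 ⇒ [-2,2,13,8,0,11,12,-1,6,9,3,4,7]
-2<-1: swap(0,0), lo=1 mid=1 ⇒ [-2,2,13,8,0,11,12,-1,6,9,3,4,7]
2>-1: swap(1,9), hi=8 ⇒ [-2,9,13,8,0,11,12,-1,6,2,3,4,7]
9>-1: swap(1,8), hi=7 ⇒ [-2,6,13,8,0,11,12,-1,9,2,3,4,7]
6>-1: swap(1,7), hi=6 ⇒ [-2,-1,13,8,0,11,12,6,9,2,3,4,7]
-1=-1: mid=2
13>-1: swap(2,6), hi=5 ⇒ [-2,-1,12,8,0,11,13,6,9,2,3,4,7]
12>-1: swap(2,5), hi=4 ⇒ [-2,-1,11,8,0,12,13,6,9,2,3,4,7]
11>-1: swap(2,4), hi=3 ⇒ [-2,-1,0,8,11,12,13,6,9,2,3,4,7]
0>-1: swap(2,3), hi=2 ⇒ [-2,-1,8,0,11,12,13,6,9,2,3,4,7]
8>-1: swap(2,2), hi=1 ⇒ [-2,-1,8,0,11,12,13,6,9,2,3,4,7]
done. lo=1 hi=1; v=[-2,-1,8,0,11,12,13,6,9,2,3,4,7]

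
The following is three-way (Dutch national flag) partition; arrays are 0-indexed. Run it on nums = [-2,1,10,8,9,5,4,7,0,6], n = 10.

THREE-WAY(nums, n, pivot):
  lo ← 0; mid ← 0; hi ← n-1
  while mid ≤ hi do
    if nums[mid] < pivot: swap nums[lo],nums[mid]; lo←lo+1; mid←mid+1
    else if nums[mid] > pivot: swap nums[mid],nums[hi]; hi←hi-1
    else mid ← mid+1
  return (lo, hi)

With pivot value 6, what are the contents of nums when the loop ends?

[-2,1,0,4,5,6,7,9,8,10]

pivot = 6; lo=0, mid=0, hi=9
nums[mid]=-2<6: swap nums[0],nums[0]; lo=1,mid=1 → [-2,1,10,8,9,5,4,7,0,6]
nums[mid]=1<6: swap nums[1],nums[1]; lo=2,mid=2 → [-2,1,10,8,9,5,4,7,0,6]
nums[mid]=10>6: swap nums[2],nums[9]; hi=8 → [-2,1,6,8,9,5,4,7,0,10]
nums[mid]=6=6: mid=3
nums[mid]=8>6: swap nums[3],nums[8]; hi=7 → [-2,1,6,0,9,5,4,7,8,10]
nums[mid]=0<6: swap nums[2],nums[3]; lo=3,mid=4 → [-2,1,0,6,9,5,4,7,8,10]
nums[mid]=9>6: swap nums[4],nums[7]; hi=6 → [-2,1,0,6,7,5,4,9,8,10]
nums[mid]=7>6: swap nums[4],nums[6]; hi=5 → [-2,1,0,6,4,5,7,9,8,10]
nums[mid]=4<6: swap nums[3],nums[4]; lo=4,mid=5 → [-2,1,0,4,6,5,7,9,8,10]
nums[mid]=5<6: swap nums[4],nums[5]; lo=5,mid=6 → [-2,1,0,4,5,6,7,9,8,10]
end: lo=5, hi=5; nums = [-2,1,0,4,5,6,7,9,8,10]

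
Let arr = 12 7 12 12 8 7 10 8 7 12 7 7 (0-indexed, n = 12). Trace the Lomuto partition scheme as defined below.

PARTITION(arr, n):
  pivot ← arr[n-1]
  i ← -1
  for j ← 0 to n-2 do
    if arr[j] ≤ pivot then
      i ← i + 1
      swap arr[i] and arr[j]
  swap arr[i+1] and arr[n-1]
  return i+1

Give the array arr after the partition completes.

pivot=7, i=-1
j=0: 12>7, skip
j=1: 7≤7, i=0, swap(0,1) ⇒ 7 12 12 12 8 7 10 8 7 12 7 7
j=2: 12>7, skip
j=3: 12>7, skip
j=4: 8>7, skip
j=5: 7≤7, i=1, swap(1,5) ⇒ 7 7 12 12 8 12 10 8 7 12 7 7
j=6: 10>7, skip
j=7: 8>7, skip
j=8: 7≤7, i=2, swap(2,8) ⇒ 7 7 7 12 8 12 10 8 12 12 7 7
j=9: 12>7, skip
j=10: 7≤7, i=3, swap(3,10) ⇒ 7 7 7 7 8 12 10 8 12 12 12 7
swap(4,11) ⇒ 7 7 7 7 7 12 10 8 12 12 12 8; return 4

7 7 7 7 7 12 10 8 12 12 12 8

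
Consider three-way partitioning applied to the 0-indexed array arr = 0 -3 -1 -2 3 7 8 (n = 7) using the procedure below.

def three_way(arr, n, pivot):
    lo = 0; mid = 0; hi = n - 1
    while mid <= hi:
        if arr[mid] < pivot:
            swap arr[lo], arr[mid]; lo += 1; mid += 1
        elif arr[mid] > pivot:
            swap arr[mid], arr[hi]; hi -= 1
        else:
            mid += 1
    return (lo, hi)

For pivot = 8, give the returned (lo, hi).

lo=0 mid=0 hi=6
0<8: swap(0,0), lo=1 mid=1 ⇒ 0 -3 -1 -2 3 7 8
-3<8: swap(1,1), lo=2 mid=2 ⇒ 0 -3 -1 -2 3 7 8
-1<8: swap(2,2), lo=3 mid=3 ⇒ 0 -3 -1 -2 3 7 8
-2<8: swap(3,3), lo=4 mid=4 ⇒ 0 -3 -1 -2 3 7 8
3<8: swap(4,4), lo=5 mid=5 ⇒ 0 -3 -1 -2 3 7 8
7<8: swap(5,5), lo=6 mid=6 ⇒ 0 -3 -1 -2 3 7 8
8=8: mid=7
done. lo=6 hi=6; arr=0 -3 -1 -2 3 7 8

(6, 6)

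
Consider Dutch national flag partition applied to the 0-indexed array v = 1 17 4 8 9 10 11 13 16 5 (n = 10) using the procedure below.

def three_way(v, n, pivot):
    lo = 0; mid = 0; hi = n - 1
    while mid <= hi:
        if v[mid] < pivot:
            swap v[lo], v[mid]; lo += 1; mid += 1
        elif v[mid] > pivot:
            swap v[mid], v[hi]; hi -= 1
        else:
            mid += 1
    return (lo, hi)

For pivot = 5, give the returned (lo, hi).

(2, 2)

pivot = 5; lo=0, mid=0, hi=9
v[mid]=1<5: swap v[0],v[0]; lo=1,mid=1 → 1 17 4 8 9 10 11 13 16 5
v[mid]=17>5: swap v[1],v[9]; hi=8 → 1 5 4 8 9 10 11 13 16 17
v[mid]=5=5: mid=2
v[mid]=4<5: swap v[1],v[2]; lo=2,mid=3 → 1 4 5 8 9 10 11 13 16 17
v[mid]=8>5: swap v[3],v[8]; hi=7 → 1 4 5 16 9 10 11 13 8 17
v[mid]=16>5: swap v[3],v[7]; hi=6 → 1 4 5 13 9 10 11 16 8 17
v[mid]=13>5: swap v[3],v[6]; hi=5 → 1 4 5 11 9 10 13 16 8 17
v[mid]=11>5: swap v[3],v[5]; hi=4 → 1 4 5 10 9 11 13 16 8 17
v[mid]=10>5: swap v[3],v[4]; hi=3 → 1 4 5 9 10 11 13 16 8 17
v[mid]=9>5: swap v[3],v[3]; hi=2 → 1 4 5 9 10 11 13 16 8 17
end: lo=2, hi=2; v = 1 4 5 9 10 11 13 16 8 17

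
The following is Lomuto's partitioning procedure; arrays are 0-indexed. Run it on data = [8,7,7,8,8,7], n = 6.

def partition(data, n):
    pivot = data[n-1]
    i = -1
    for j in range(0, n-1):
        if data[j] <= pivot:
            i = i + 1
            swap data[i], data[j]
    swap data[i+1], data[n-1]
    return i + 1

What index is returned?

pivot = data[5] = 7; i = -1
j=0: data[0]=8 > 7 → no swap
j=1: data[1]=7 ≤ 7 → i=0, swap data[0],data[1] → [7,8,7,8,8,7]
j=2: data[2]=7 ≤ 7 → i=1, swap data[1],data[2] → [7,7,8,8,8,7]
j=3: data[3]=8 > 7 → no swap
j=4: data[4]=8 > 7 → no swap
final swap data[2],data[5] → [7,7,7,8,8,8]; return 2

2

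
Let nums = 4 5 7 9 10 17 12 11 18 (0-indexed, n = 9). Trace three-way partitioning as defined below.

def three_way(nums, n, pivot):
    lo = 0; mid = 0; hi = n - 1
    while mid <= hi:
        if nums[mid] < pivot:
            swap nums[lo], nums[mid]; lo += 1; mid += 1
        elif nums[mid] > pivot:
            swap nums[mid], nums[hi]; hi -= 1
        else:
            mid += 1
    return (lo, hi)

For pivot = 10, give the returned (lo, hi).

(4, 4)

pivot = 10; lo=0, mid=0, hi=8
nums[mid]=4<10: swap nums[0],nums[0]; lo=1,mid=1 → 4 5 7 9 10 17 12 11 18
nums[mid]=5<10: swap nums[1],nums[1]; lo=2,mid=2 → 4 5 7 9 10 17 12 11 18
nums[mid]=7<10: swap nums[2],nums[2]; lo=3,mid=3 → 4 5 7 9 10 17 12 11 18
nums[mid]=9<10: swap nums[3],nums[3]; lo=4,mid=4 → 4 5 7 9 10 17 12 11 18
nums[mid]=10=10: mid=5
nums[mid]=17>10: swap nums[5],nums[8]; hi=7 → 4 5 7 9 10 18 12 11 17
nums[mid]=18>10: swap nums[5],nums[7]; hi=6 → 4 5 7 9 10 11 12 18 17
nums[mid]=11>10: swap nums[5],nums[6]; hi=5 → 4 5 7 9 10 12 11 18 17
nums[mid]=12>10: swap nums[5],nums[5]; hi=4 → 4 5 7 9 10 12 11 18 17
end: lo=4, hi=4; nums = 4 5 7 9 10 12 11 18 17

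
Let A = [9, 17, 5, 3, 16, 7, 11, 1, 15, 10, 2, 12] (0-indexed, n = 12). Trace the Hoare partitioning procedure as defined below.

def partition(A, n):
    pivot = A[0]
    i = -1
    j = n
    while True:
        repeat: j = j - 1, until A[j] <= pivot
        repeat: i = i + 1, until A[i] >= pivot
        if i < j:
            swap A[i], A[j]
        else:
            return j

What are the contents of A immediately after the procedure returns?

pivot=9
j stops at 10 (2), i stops at 0 (9); swap ⇒ [2, 17, 5, 3, 16, 7, 11, 1, 15, 10, 9, 12]
j stops at 7 (1), i stops at 1 (17); swap ⇒ [2, 1, 5, 3, 16, 7, 11, 17, 15, 10, 9, 12]
j stops at 5 (7), i stops at 4 (16); swap ⇒ [2, 1, 5, 3, 7, 16, 11, 17, 15, 10, 9, 12]
j stops at 4, i stops at 5; i≥j ⇒ return 4. A=[2, 1, 5, 3, 7, 16, 11, 17, 15, 10, 9, 12]

[2, 1, 5, 3, 7, 16, 11, 17, 15, 10, 9, 12]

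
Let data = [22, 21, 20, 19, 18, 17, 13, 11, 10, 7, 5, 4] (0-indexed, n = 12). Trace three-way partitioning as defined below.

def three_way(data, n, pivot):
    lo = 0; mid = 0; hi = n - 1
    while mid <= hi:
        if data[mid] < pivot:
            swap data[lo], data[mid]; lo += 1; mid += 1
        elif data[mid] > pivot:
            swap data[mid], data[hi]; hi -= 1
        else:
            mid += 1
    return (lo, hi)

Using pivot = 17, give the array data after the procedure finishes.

lo=0 mid=0 hi=11
22>17: swap(0,11), hi=10 ⇒ [4, 21, 20, 19, 18, 17, 13, 11, 10, 7, 5, 22]
4<17: swap(0,0), lo=1 mid=1 ⇒ [4, 21, 20, 19, 18, 17, 13, 11, 10, 7, 5, 22]
21>17: swap(1,10), hi=9 ⇒ [4, 5, 20, 19, 18, 17, 13, 11, 10, 7, 21, 22]
5<17: swap(1,1), lo=2 mid=2 ⇒ [4, 5, 20, 19, 18, 17, 13, 11, 10, 7, 21, 22]
20>17: swap(2,9), hi=8 ⇒ [4, 5, 7, 19, 18, 17, 13, 11, 10, 20, 21, 22]
7<17: swap(2,2), lo=3 mid=3 ⇒ [4, 5, 7, 19, 18, 17, 13, 11, 10, 20, 21, 22]
19>17: swap(3,8), hi=7 ⇒ [4, 5, 7, 10, 18, 17, 13, 11, 19, 20, 21, 22]
10<17: swap(3,3), lo=4 mid=4 ⇒ [4, 5, 7, 10, 18, 17, 13, 11, 19, 20, 21, 22]
18>17: swap(4,7), hi=6 ⇒ [4, 5, 7, 10, 11, 17, 13, 18, 19, 20, 21, 22]
11<17: swap(4,4), lo=5 mid=5 ⇒ [4, 5, 7, 10, 11, 17, 13, 18, 19, 20, 21, 22]
17=17: mid=6
13<17: swap(5,6), lo=6 mid=7 ⇒ [4, 5, 7, 10, 11, 13, 17, 18, 19, 20, 21, 22]
done. lo=6 hi=6; data=[4, 5, 7, 10, 11, 13, 17, 18, 19, 20, 21, 22]

[4, 5, 7, 10, 11, 13, 17, 18, 19, 20, 21, 22]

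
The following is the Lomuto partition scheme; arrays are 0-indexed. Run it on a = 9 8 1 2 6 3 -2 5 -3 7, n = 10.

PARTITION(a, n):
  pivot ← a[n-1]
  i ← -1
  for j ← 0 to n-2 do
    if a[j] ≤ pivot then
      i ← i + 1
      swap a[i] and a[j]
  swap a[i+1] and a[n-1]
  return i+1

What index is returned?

pivot=7, i=-1
j=0: 9>7, skip
j=1: 8>7, skip
j=2: 1≤7, i=0, swap(0,2) ⇒ 1 8 9 2 6 3 -2 5 -3 7
j=3: 2≤7, i=1, swap(1,3) ⇒ 1 2 9 8 6 3 -2 5 -3 7
j=4: 6≤7, i=2, swap(2,4) ⇒ 1 2 6 8 9 3 -2 5 -3 7
j=5: 3≤7, i=3, swap(3,5) ⇒ 1 2 6 3 9 8 -2 5 -3 7
j=6: -2≤7, i=4, swap(4,6) ⇒ 1 2 6 3 -2 8 9 5 -3 7
j=7: 5≤7, i=5, swap(5,7) ⇒ 1 2 6 3 -2 5 9 8 -3 7
j=8: -3≤7, i=6, swap(6,8) ⇒ 1 2 6 3 -2 5 -3 8 9 7
swap(7,9) ⇒ 1 2 6 3 -2 5 -3 7 9 8; return 7

7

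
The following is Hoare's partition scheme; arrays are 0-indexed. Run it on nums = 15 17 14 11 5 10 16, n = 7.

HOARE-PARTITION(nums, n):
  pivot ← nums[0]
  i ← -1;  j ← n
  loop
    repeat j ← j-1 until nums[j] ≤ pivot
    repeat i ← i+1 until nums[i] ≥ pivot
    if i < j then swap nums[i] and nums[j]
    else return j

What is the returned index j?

3

pivot = nums[0] = 15; i = -1, j = 7
j→5 (nums[5]=10≤15), i→0 (nums[0]=15≥15); i<j, swap → 10 17 14 11 5 15 16
j→4 (nums[4]=5≤15), i→1 (nums[1]=17≥15); i<j, swap → 10 5 14 11 17 15 16
j→3, i→4; i≥j, return j=3. nums = 10 5 14 11 17 15 16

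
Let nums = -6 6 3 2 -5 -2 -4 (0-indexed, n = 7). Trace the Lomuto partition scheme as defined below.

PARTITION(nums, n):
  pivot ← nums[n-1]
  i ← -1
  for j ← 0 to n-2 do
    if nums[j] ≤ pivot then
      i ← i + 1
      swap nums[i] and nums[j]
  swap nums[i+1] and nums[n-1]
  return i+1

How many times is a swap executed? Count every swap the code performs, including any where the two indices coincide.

pivot = nums[6] = -4; i = -1
j=0: nums[0]=-6 ≤ -4 → i=0, swap nums[0],nums[0] (no change) → -6 6 3 2 -5 -2 -4
j=1: nums[1]=6 > -4 → no swap
j=2: nums[2]=3 > -4 → no swap
j=3: nums[3]=2 > -4 → no swap
j=4: nums[4]=-5 ≤ -4 → i=1, swap nums[1],nums[4] → -6 -5 3 2 6 -2 -4
j=5: nums[5]=-2 > -4 → no swap
final swap nums[2],nums[6] → -6 -5 -4 2 6 -2 3; return 2

3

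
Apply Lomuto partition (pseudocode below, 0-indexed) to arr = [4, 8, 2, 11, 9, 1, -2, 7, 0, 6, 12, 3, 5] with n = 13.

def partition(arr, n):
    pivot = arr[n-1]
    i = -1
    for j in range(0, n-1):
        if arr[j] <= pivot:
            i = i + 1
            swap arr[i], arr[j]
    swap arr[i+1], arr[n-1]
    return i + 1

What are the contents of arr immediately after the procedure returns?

pivot=5, i=-1
j=0: 4≤5, i=0, swap(0,0) ⇒ [4, 8, 2, 11, 9, 1, -2, 7, 0, 6, 12, 3, 5]
j=1: 8>5, skip
j=2: 2≤5, i=1, swap(1,2) ⇒ [4, 2, 8, 11, 9, 1, -2, 7, 0, 6, 12, 3, 5]
j=3: 11>5, skip
j=4: 9>5, skip
j=5: 1≤5, i=2, swap(2,5) ⇒ [4, 2, 1, 11, 9, 8, -2, 7, 0, 6, 12, 3, 5]
j=6: -2≤5, i=3, swap(3,6) ⇒ [4, 2, 1, -2, 9, 8, 11, 7, 0, 6, 12, 3, 5]
j=7: 7>5, skip
j=8: 0≤5, i=4, swap(4,8) ⇒ [4, 2, 1, -2, 0, 8, 11, 7, 9, 6, 12, 3, 5]
j=9: 6>5, skip
j=10: 12>5, skip
j=11: 3≤5, i=5, swap(5,11) ⇒ [4, 2, 1, -2, 0, 3, 11, 7, 9, 6, 12, 8, 5]
swap(6,12) ⇒ [4, 2, 1, -2, 0, 3, 5, 7, 9, 6, 12, 8, 11]; return 6

[4, 2, 1, -2, 0, 3, 5, 7, 9, 6, 12, 8, 11]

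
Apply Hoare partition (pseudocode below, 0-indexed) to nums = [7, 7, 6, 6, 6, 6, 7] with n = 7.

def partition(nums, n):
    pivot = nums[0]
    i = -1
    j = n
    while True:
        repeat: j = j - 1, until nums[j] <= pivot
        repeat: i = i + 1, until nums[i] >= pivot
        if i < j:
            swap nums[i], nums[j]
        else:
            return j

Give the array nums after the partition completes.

pivot=7
j stops at 6 (7), i stops at 0 (7); swap ⇒ [7, 7, 6, 6, 6, 6, 7]
j stops at 5 (6), i stops at 1 (7); swap ⇒ [7, 6, 6, 6, 6, 7, 7]
j stops at 4, i stops at 5; i≥j ⇒ return 4. nums=[7, 6, 6, 6, 6, 7, 7]

[7, 6, 6, 6, 6, 7, 7]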